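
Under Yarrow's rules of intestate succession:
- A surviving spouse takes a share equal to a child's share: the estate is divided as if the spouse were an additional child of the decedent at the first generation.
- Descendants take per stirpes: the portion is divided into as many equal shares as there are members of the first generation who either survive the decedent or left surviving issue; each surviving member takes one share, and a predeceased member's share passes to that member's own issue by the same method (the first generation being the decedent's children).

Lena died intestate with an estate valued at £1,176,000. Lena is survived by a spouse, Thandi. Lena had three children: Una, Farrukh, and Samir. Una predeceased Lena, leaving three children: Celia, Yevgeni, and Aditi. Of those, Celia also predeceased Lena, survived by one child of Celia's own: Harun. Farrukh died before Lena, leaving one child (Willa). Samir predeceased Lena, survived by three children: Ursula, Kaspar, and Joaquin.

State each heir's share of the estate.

Thandi: £294,000; Harun: £98,000; Yevgeni: £98,000; Aditi: £98,000; Willa: £294,000; Ursula: £98,000; Kaspar: £98,000; Joaquin: £98,000

The spouse counts as an additional share at the children's level, so there are 4 primary shares of £294,000. Thandi takes one such share (£294,000).
The children's combined portion (£882,000) is divided into 3 shares of £294,000: Una's £294,000 share passes to Una's issue; Farrukh's £294,000 share passes to Farrukh's issue; Samir's £294,000 share passes to Samir's issue.
Una's share (£294,000) is divided into 3 shares of £98,000: Yevgeni and Aditi each take £98,000; Celia's £98,000 share passes to Celia's issue.
Celia's share (£98,000) passes entirely to Harun.
Farrukh's share (£294,000) passes entirely to Willa.
Samir's share (£294,000) is divided into 3 shares of £98,000: Ursula, Kaspar, and Joaquin each take £98,000.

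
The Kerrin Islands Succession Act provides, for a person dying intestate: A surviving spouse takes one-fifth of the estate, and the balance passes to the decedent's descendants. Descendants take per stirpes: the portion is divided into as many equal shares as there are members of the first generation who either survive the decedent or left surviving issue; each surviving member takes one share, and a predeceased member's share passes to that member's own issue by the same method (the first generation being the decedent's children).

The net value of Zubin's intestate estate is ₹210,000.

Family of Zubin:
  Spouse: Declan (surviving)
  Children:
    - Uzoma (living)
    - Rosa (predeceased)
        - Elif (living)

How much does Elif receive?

Elif receives ₹84,000.

Declan takes one-fifth of ₹210,000 = ₹42,000. The remaining ₹168,000 passes to the descendants.
The descendants' portion (₹168,000) is divided into 2 shares of ₹84,000: Uzoma takes ₹84,000; Rosa's ₹84,000 share passes to Rosa's issue.
Rosa's share (₹84,000) passes entirely to Elif.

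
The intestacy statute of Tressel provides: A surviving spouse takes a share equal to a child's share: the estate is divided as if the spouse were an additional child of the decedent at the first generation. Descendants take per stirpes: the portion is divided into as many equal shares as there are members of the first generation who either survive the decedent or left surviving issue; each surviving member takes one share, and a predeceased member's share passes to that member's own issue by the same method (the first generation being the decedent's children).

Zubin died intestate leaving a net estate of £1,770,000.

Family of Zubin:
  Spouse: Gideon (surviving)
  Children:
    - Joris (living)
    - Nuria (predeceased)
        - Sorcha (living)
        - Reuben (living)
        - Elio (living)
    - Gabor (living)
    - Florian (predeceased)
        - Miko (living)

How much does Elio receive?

The spouse counts as an additional share at the children's level, so there are 5 primary shares of £354,000. Gideon takes one such share (£354,000).
The children's combined portion (£1,416,000) is divided into 4 shares of £354,000: Joris and Gabor each take £354,000; Nuria's £354,000 share passes to Nuria's issue; Florian's £354,000 share passes to Florian's issue.
Nuria's share (£354,000) is divided into 3 shares of £118,000: Sorcha, Reuben, and Elio each take £118,000.
Florian's share (£354,000) passes entirely to Miko.

Elio receives £118,000.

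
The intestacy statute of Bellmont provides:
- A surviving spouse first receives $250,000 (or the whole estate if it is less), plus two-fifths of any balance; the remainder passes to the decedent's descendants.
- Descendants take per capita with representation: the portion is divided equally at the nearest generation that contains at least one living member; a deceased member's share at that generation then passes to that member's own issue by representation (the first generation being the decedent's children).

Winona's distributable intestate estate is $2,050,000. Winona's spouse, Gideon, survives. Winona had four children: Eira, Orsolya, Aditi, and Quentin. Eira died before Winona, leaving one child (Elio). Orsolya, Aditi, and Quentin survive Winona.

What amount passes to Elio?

Elio receives $270,000.

Gideon first takes $250,000, leaving a balance of $1,800,000. Gideon then takes two-fifths of the balance ($720,000), for a total of $970,000. The remaining $1,080,000 passes to the descendants.
The descendants' portion ($1,080,000) is divided into 4 shares of $270,000: Orsolya, Aditi, and Quentin each take $270,000; Eira's $270,000 share passes to Eira's issue.
Eira's share ($270,000) passes entirely to Elio.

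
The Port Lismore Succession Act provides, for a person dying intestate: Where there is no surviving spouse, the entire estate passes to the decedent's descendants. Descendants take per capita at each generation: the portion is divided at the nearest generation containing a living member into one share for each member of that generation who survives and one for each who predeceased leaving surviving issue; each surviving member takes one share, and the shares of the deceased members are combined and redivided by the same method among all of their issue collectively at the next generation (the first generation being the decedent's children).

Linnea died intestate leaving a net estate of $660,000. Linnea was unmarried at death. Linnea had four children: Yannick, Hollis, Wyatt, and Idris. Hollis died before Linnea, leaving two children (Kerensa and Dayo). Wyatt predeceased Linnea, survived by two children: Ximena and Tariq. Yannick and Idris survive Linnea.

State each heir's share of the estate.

Yannick: $165,000; Kerensa: $82,500; Dayo: $82,500; Ximena: $82,500; Tariq: $82,500; Idris: $165,000

The entire $660,000 passes to the descendants.
That amount ($660,000) is divided at the children's generation into 4 shares of $165,000. Yannick and Idris each take $165,000. The 2 shares of the deceased (Hollis and Wyatt) are combined into a pool of $330,000.
That pool ($330,000) is divided at the grandchildren's generation equally among Kerensa, Dayo, Ximena, and Tariq: $82,500 each.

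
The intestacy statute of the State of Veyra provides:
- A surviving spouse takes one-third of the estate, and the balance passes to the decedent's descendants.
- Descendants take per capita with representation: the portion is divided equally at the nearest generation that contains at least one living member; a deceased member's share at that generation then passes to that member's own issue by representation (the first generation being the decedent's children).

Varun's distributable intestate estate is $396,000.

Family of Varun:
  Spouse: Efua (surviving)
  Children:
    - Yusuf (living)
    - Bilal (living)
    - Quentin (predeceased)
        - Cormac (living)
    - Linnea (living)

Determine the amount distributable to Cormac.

Cormac receives $66,000.

Efua takes one-third of $396,000 = $132,000. The remaining $264,000 passes to the descendants.
The descendants' portion ($264,000) is divided into 4 shares of $66,000: Yusuf, Bilal, and Linnea each take $66,000; Quentin's $66,000 share passes to Quentin's issue.
Quentin's share ($66,000) passes entirely to Cormac.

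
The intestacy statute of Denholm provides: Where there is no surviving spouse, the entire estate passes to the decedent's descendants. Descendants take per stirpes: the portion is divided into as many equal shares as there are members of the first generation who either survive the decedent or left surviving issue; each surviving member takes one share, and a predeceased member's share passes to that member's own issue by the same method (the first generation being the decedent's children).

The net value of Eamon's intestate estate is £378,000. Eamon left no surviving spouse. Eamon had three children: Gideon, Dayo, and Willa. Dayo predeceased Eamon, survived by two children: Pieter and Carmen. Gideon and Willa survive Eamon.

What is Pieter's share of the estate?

The entire £378,000 passes to the descendants.
That amount (£378,000) is divided into 3 shares of £126,000: Gideon and Willa each take £126,000; Dayo's £126,000 share passes to Dayo's issue.
Dayo's share (£126,000) is divided into 2 shares of £63,000: Pieter and Carmen each take £63,000.

Pieter receives £63,000.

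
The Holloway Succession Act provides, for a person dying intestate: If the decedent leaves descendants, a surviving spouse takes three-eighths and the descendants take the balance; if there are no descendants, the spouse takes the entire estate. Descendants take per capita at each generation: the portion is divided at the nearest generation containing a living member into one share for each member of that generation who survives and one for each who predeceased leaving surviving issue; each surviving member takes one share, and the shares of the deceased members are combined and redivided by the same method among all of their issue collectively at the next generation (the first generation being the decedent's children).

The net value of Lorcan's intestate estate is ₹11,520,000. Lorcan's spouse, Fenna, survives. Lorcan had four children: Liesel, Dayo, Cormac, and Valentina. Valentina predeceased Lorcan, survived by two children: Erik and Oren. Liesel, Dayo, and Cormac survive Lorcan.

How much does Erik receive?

Erik receives ₹900,000.

Fenna takes three-eighths of ₹11,520,000 = ₹4,320,000. The remaining ₹7,200,000 passes to the descendants.
The descendants' portion (₹7,200,000) is divided at the children's generation into 4 shares of ₹1,800,000. Liesel, Dayo, and Cormac each take ₹1,800,000. The remaining share for the deceased Valentina (₹1,800,000) is carried to the next generation.
That pool (₹1,800,000) is divided at the grandchildren's generation equally among Erik and Oren: ₹900,000 each.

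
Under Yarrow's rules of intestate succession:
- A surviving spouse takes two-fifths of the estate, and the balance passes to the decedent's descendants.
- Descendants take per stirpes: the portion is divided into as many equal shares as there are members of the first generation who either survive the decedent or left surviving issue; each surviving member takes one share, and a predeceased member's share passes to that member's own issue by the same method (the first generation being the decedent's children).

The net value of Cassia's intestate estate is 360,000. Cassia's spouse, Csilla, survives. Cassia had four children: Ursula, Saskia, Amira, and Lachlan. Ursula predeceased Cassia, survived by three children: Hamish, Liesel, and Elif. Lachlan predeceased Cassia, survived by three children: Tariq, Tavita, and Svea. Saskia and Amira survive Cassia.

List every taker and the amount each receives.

Csilla: 144,000; Hamish: 18,000; Liesel: 18,000; Elif: 18,000; Saskia: 54,000; Amira: 54,000; Tariq: 18,000; Tavita: 18,000; Svea: 18,000

Csilla takes two-fifths of 360,000 = 144,000. The remaining 216,000 passes to the descendants.
The descendants' portion (216,000) is divided into 4 shares of 54,000: Saskia and Amira each take 54,000; Ursula's 54,000 share passes to Ursula's issue; Lachlan's 54,000 share passes to Lachlan's issue.
Ursula's share (54,000) is divided into 3 shares of 18,000: Hamish, Liesel, and Elif each take 18,000.
Lachlan's share (54,000) is divided into 3 shares of 18,000: Tariq, Tavita, and Svea each take 18,000.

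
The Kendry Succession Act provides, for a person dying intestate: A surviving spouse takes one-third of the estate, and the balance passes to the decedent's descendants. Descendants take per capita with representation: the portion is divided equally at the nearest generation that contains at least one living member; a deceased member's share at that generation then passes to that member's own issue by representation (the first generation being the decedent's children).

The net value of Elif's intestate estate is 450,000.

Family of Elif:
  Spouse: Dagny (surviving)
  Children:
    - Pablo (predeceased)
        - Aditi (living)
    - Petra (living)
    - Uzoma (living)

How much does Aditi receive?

Dagny takes one-third of 450,000 = 150,000. The remaining 300,000 passes to the descendants.
The descendants' portion (300,000) is divided into 3 shares of 100,000: Petra and Uzoma each take 100,000; Pablo's 100,000 share passes to Pablo's issue.
Pablo's share (100,000) passes entirely to Aditi.

Aditi receives 100,000.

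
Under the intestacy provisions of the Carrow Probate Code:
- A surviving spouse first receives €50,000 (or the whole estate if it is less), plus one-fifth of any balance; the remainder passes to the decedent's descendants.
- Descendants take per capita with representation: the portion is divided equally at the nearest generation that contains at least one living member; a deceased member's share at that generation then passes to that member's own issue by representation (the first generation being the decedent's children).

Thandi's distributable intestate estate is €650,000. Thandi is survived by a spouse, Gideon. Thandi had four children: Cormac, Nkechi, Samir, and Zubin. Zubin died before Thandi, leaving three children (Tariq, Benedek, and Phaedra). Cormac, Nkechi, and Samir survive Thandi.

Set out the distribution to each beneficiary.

Gideon first takes €50,000, leaving a balance of €600,000. Gideon then takes one-fifth of the balance (€120,000), for a total of €170,000. The remaining €480,000 passes to the descendants.
The descendants' portion (€480,000) is divided into 4 shares of €120,000: Cormac, Nkechi, and Samir each take €120,000; Zubin's €120,000 share passes to Zubin's issue.
Zubin's share (€120,000) is divided into 3 shares of €40,000: Tariq, Benedek, and Phaedra each take €40,000.

Gideon: €170,000; Cormac: €120,000; Nkechi: €120,000; Samir: €120,000; Tariq: €40,000; Benedek: €40,000; Phaedra: €40,000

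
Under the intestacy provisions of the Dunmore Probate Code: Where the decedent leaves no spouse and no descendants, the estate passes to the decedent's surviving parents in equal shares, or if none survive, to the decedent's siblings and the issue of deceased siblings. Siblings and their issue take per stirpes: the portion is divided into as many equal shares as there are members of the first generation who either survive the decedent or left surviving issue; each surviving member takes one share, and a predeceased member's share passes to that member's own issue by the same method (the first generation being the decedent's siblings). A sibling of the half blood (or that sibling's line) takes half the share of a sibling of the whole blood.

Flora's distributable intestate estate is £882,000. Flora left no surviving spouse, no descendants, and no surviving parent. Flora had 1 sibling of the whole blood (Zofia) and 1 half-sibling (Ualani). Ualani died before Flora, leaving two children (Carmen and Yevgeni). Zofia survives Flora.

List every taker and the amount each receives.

The entire £882,000 passes to the siblings and their issue.
Counting each half-blood sibling's line as half a unit, there are 3/2 units in £882,000, so one unit is £588,000. Whole-blood lines (Zofia) take £588,000 each; half-blood lines (Ualani) take £294,000 each.
Ualani's share (£294,000) is divided into 2 shares of £147,000: Carmen and Yevgeni each take £147,000.

Carmen: £147,000; Yevgeni: £147,000; Zofia: £588,000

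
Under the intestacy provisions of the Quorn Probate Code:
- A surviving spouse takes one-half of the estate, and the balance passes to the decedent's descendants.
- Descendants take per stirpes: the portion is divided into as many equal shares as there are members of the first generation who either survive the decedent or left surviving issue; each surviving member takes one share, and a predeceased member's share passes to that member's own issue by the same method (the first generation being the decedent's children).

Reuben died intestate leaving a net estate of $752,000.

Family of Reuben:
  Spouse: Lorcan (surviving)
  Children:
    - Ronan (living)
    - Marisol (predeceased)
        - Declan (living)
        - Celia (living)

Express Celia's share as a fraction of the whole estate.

Celia receives 1/8 of the estate.

Lorcan takes one-half of $752,000 = $376,000. The remaining $376,000 passes to the descendants.
The descendants' portion ($376,000) is divided into 2 shares of $188,000: Ronan takes $188,000; Marisol's $188,000 share passes to Marisol's issue.
Marisol's share ($188,000) is divided into 2 shares of $94,000: Declan and Celia each take $94,000.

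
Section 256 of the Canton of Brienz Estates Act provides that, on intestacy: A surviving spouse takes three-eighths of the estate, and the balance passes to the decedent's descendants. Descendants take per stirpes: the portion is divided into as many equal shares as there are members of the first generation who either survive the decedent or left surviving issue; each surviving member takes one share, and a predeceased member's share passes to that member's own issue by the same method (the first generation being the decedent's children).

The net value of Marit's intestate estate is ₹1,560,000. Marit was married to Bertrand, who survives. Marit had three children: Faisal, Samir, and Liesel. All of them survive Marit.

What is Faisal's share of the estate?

Bertrand takes three-eighths of ₹1,560,000 = ₹585,000. The remaining ₹975,000 passes to the descendants.
The descendants' portion (₹975,000) is divided into 3 shares of ₹325,000: Faisal, Samir, and Liesel each take ₹325,000.

Faisal receives ₹325,000.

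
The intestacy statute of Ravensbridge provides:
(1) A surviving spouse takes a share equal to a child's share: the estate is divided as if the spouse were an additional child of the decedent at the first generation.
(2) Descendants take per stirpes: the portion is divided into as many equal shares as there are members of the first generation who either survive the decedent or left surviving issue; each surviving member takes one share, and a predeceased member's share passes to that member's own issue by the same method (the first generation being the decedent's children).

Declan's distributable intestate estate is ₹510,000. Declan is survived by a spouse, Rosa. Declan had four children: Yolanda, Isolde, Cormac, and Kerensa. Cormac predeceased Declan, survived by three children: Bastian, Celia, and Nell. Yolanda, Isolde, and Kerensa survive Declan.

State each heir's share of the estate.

The spouse counts as an additional share at the children's level, so there are 5 primary shares of ₹102,000. Rosa takes one such share (₹102,000).
The children's combined portion (₹408,000) is divided into 4 shares of ₹102,000: Yolanda, Isolde, and Kerensa each take ₹102,000; Cormac's ₹102,000 share passes to Cormac's issue.
Cormac's share (₹102,000) is divided into 3 shares of ₹34,000: Bastian, Celia, and Nell each take ₹34,000.

Rosa: ₹102,000; Yolanda: ₹102,000; Isolde: ₹102,000; Bastian: ₹34,000; Celia: ₹34,000; Nell: ₹34,000; Kerensa: ₹102,000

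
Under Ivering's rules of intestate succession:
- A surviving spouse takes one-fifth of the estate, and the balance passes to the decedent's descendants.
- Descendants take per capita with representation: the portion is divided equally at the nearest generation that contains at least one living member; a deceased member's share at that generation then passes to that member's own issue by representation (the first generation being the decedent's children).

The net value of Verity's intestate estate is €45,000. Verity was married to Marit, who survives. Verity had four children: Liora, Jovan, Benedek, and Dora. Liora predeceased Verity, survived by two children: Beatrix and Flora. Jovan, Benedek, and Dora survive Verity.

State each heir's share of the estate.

Marit: €9,000; Beatrix: €4,500; Flora: €4,500; Jovan: €9,000; Benedek: €9,000; Dora: €9,000

Marit takes one-fifth of €45,000 = €9,000. The remaining €36,000 passes to the descendants.
The descendants' portion (€36,000) is divided into 4 shares of €9,000: Jovan, Benedek, and Dora each take €9,000; Liora's €9,000 share passes to Liora's issue.
Liora's share (€9,000) is divided into 2 shares of €4,500: Beatrix and Flora each take €4,500.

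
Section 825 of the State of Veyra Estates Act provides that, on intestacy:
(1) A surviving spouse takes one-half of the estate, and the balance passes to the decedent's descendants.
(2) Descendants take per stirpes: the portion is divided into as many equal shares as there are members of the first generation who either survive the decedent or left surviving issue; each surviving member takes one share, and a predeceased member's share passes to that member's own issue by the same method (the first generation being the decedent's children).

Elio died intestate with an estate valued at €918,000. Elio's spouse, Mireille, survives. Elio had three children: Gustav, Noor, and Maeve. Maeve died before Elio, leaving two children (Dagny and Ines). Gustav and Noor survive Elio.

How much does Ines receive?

Mireille takes one-half of €918,000 = €459,000. The remaining €459,000 passes to the descendants.
The descendants' portion (€459,000) is divided into 3 shares of €153,000: Gustav and Noor each take €153,000; Maeve's €153,000 share passes to Maeve's issue.
Maeve's share (€153,000) is divided into 2 shares of €76,500: Dagny and Ines each take €76,500.

Ines receives €76,500.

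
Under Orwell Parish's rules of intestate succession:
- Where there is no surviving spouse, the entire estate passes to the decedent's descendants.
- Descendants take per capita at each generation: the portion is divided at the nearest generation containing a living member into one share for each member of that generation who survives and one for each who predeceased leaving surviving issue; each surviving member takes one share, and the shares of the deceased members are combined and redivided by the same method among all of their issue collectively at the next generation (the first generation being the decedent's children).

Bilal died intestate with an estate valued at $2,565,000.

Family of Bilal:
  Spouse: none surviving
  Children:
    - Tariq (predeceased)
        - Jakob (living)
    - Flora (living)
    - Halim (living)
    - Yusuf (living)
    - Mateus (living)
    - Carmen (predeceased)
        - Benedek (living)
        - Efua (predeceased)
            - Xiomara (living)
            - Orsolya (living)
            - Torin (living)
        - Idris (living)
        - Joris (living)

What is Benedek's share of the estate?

Benedek receives $171,000.

The entire $2,565,000 passes to the descendants.
That amount ($2,565,000) is divided at the children's generation into 6 shares of $427,500. Flora, Halim, Yusuf, and Mateus each take $427,500. The 2 shares of the deceased (Tariq and Carmen) are combined into a pool of $855,000.
That pool ($855,000) is divided at the grandchildren's generation into 5 shares of $171,000. Jakob, Benedek, Idris, and Joris each take $171,000. The remaining share for the deceased Efua ($171,000) is carried to the next generation.
That pool ($171,000) is divided at the great-grandchildren's generation equally among Xiomara, Orsolya, and Torin: $57,000 each.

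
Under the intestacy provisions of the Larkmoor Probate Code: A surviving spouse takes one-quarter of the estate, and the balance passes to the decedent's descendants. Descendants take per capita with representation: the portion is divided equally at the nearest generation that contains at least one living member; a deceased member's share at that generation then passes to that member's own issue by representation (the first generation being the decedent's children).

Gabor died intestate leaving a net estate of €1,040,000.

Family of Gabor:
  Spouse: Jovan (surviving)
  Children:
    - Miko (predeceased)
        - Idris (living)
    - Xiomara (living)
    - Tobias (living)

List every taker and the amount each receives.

Jovan takes one-quarter of €1,040,000 = €260,000. The remaining €780,000 passes to the descendants.
The descendants' portion (€780,000) is divided into 3 shares of €260,000: Xiomara and Tobias each take €260,000; Miko's €260,000 share passes to Miko's issue.
Miko's share (€260,000) passes entirely to Idris.

Jovan: €260,000; Idris: €260,000; Xiomara: €260,000; Tobias: €260,000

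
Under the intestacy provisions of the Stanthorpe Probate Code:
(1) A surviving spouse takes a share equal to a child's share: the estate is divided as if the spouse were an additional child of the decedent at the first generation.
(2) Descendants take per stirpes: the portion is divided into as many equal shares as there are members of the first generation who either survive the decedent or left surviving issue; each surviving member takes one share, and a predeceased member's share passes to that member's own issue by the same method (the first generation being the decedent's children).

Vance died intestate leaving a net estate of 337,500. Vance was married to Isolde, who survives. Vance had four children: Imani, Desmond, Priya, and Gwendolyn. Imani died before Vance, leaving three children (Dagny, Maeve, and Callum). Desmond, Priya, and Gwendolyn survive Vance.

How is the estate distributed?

Isolde: 67,500; Dagny: 22,500; Maeve: 22,500; Callum: 22,500; Desmond: 67,500; Priya: 67,500; Gwendolyn: 67,500

The spouse counts as an additional share at the children's level, so there are 5 primary shares of 67,500. Isolde takes one such share (67,500).
The children's combined portion (270,000) is divided into 4 shares of 67,500: Desmond, Priya, and Gwendolyn each take 67,500; Imani's 67,500 share passes to Imani's issue.
Imani's share (67,500) is divided into 3 shares of 22,500: Dagny, Maeve, and Callum each take 22,500.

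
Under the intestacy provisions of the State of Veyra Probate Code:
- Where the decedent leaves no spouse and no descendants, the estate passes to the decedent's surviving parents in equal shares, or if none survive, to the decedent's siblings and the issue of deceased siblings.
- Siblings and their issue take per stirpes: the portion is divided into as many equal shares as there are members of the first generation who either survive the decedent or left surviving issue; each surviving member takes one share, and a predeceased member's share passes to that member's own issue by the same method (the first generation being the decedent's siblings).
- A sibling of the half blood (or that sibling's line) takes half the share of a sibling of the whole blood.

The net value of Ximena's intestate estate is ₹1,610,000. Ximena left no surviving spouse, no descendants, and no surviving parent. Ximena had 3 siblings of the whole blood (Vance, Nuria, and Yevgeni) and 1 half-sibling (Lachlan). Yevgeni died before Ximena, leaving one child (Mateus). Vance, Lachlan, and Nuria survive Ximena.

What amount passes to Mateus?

The entire ₹1,610,000 passes to the siblings and their issue.
Counting each half-blood sibling's line as half a unit, there are 7/2 units in ₹1,610,000, so one unit is ₹460,000. Whole-blood lines (Vance, Nuria, and Yevgeni) take ₹460,000 each; half-blood lines (Lachlan) take ₹230,000 each.
Yevgeni's share (₹460,000) passes entirely to Mateus.

Mateus receives ₹460,000.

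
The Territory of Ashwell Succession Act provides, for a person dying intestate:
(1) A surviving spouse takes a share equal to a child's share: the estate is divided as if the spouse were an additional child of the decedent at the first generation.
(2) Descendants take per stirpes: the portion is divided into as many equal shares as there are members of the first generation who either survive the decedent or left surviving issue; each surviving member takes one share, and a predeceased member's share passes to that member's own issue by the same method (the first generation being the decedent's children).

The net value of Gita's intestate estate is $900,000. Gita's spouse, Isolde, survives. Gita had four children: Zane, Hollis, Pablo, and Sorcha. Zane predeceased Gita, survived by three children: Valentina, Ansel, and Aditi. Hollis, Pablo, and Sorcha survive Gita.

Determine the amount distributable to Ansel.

The spouse counts as an additional share at the children's level, so there are 5 primary shares of $180,000. Isolde takes one such share ($180,000).
The children's combined portion ($720,000) is divided into 4 shares of $180,000: Hollis, Pablo, and Sorcha each take $180,000; Zane's $180,000 share passes to Zane's issue.
Zane's share ($180,000) is divided into 3 shares of $60,000: Valentina, Ansel, and Aditi each take $60,000.

Ansel receives $60,000.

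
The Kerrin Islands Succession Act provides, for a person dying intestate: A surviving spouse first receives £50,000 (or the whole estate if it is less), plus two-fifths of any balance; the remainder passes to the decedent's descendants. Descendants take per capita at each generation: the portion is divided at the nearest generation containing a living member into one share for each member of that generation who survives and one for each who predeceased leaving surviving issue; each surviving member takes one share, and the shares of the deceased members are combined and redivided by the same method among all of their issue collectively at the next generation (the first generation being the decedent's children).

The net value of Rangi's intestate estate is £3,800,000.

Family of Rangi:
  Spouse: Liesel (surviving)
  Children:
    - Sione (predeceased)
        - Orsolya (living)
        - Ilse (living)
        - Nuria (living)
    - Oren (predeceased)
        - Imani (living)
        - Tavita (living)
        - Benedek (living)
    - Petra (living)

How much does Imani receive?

Imani receives £250,000.

Liesel first takes £50,000, leaving a balance of £3,750,000. Liesel then takes two-fifths of the balance (£1,500,000), for a total of £1,550,000. The remaining £2,250,000 passes to the descendants.
The descendants' portion (£2,250,000) is divided at the children's generation into 3 shares of £750,000. Petra takes £750,000. The 2 shares of the deceased (Sione and Oren) are combined into a pool of £1,500,000.
That pool (£1,500,000) is divided at the grandchildren's generation equally among Orsolya, Ilse, Nuria, Imani, Tavita, and Benedek: £250,000 each.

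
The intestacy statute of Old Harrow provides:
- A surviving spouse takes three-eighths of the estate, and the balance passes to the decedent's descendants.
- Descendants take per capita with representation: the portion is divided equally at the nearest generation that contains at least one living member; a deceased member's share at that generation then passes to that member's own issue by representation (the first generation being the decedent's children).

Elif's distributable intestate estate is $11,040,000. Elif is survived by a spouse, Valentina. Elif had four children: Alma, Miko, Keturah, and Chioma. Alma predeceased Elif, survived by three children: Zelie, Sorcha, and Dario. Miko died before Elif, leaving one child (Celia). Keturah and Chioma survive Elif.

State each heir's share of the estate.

Valentina: $4,140,000; Zelie: $575,000; Sorcha: $575,000; Dario: $575,000; Celia: $1,725,000; Keturah: $1,725,000; Chioma: $1,725,000

Valentina takes three-eighths of $11,040,000 = $4,140,000. The remaining $6,900,000 passes to the descendants.
The descendants' portion ($6,900,000) is divided into 4 shares of $1,725,000: Keturah and Chioma each take $1,725,000; Alma's $1,725,000 share passes to Alma's issue; Miko's $1,725,000 share passes to Miko's issue.
Alma's share ($1,725,000) is divided into 3 shares of $575,000: Zelie, Sorcha, and Dario each take $575,000.
Miko's share ($1,725,000) passes entirely to Celia.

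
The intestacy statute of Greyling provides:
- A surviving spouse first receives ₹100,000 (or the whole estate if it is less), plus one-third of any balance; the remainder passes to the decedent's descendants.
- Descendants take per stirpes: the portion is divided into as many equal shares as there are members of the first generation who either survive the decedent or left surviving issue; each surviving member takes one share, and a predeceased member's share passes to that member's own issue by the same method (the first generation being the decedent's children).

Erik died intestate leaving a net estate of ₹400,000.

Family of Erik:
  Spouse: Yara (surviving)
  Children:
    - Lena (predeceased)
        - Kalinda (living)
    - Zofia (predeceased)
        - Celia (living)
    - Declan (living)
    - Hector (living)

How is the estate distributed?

Yara first takes ₹100,000, leaving a balance of ₹300,000. Yara then takes one-third of the balance (₹100,000), for a total of ₹200,000. The remaining ₹200,000 passes to the descendants.
The descendants' portion (₹200,000) is divided into 4 shares of ₹50,000: Declan and Hector each take ₹50,000; Lena's ₹50,000 share passes to Lena's issue; Zofia's ₹50,000 share passes to Zofia's issue.
Lena's share (₹50,000) passes entirely to Kalinda.
Zofia's share (₹50,000) passes entirely to Celia.

Yara: ₹200,000; Kalinda: ₹50,000; Celia: ₹50,000; Declan: ₹50,000; Hector: ₹50,000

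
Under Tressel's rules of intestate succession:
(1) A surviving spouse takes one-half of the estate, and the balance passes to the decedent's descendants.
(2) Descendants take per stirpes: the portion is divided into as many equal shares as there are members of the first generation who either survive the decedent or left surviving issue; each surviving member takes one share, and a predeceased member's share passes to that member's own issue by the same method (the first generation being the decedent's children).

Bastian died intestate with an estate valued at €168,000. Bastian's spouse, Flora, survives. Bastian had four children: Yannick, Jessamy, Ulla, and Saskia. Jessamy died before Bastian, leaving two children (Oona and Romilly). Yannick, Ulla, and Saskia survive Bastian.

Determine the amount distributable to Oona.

Flora takes one-half of €168,000 = €84,000. The remaining €84,000 passes to the descendants.
The descendants' portion (€84,000) is divided into 4 shares of €21,000: Yannick, Ulla, and Saskia each take €21,000; Jessamy's €21,000 share passes to Jessamy's issue.
Jessamy's share (€21,000) is divided into 2 shares of €10,500: Oona and Romilly each take €10,500.

Oona receives €10,500.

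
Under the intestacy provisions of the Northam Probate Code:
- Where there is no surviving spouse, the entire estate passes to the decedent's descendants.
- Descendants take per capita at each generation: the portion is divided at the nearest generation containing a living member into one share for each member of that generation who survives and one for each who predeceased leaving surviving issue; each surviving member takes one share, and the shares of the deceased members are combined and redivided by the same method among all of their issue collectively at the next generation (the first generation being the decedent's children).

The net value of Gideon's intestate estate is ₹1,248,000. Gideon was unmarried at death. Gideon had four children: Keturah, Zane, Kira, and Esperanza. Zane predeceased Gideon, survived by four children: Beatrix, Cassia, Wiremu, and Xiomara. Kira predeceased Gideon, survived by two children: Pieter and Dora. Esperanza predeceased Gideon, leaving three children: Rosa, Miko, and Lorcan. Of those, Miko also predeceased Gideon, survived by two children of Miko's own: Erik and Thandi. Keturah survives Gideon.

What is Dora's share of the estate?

The entire ₹1,248,000 passes to the descendants.
That amount (₹1,248,000) is divided at the children's generation into 4 shares of ₹312,000. Keturah takes ₹312,000. The 3 shares of the deceased (Zane, Kira, and Esperanza) are combined into a pool of ₹936,000.
That pool (₹936,000) is divided at the grandchildren's generation into 9 shares of ₹104,000. Beatrix, Cassia, Wiremu, Xiomara, Pieter, Dora, Rosa, and Lorcan each take ₹104,000. The remaining share for the deceased Miko (₹104,000) is carried to the next generation.
That pool (₹104,000) is divided at the great-grandchildren's generation equally among Erik and Thandi: ₹52,000 each.

Dora receives ₹104,000.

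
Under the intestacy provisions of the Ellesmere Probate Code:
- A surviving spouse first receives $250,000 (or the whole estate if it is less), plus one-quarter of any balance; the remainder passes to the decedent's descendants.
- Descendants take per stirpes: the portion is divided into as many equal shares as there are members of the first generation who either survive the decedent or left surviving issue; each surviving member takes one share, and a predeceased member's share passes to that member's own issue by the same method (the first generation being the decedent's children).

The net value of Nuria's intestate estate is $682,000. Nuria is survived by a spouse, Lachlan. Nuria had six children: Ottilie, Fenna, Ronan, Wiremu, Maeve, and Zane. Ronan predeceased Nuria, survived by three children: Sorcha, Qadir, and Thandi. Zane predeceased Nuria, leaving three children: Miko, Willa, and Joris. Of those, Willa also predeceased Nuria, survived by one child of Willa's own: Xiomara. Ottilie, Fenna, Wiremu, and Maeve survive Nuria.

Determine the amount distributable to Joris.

Joris receives $18,000.

Lachlan first takes $250,000, leaving a balance of $432,000. Lachlan then takes one-quarter of the balance ($108,000), for a total of $358,000. The remaining $324,000 passes to the descendants.
The descendants' portion ($324,000) is divided into 6 shares of $54,000: Ottilie, Fenna, Wiremu, and Maeve each take $54,000; Ronan's $54,000 share passes to Ronan's issue; Zane's $54,000 share passes to Zane's issue.
Ronan's share ($54,000) is divided into 3 shares of $18,000: Sorcha, Qadir, and Thandi each take $18,000.
Zane's share ($54,000) is divided into 3 shares of $18,000: Miko and Joris each take $18,000; Willa's $18,000 share passes to Willa's issue.
Willa's share ($18,000) passes entirely to Xiomara.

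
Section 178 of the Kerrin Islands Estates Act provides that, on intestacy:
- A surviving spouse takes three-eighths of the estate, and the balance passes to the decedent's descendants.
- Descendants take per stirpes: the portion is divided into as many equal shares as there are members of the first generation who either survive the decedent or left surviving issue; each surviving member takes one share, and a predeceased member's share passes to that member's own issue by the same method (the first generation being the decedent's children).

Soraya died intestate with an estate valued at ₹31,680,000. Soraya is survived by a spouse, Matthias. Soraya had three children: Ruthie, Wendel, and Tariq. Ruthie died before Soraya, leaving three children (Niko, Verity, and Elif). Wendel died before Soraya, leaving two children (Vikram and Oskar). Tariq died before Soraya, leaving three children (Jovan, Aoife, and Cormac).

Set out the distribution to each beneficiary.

Matthias: ₹11,880,000; Niko: ₹2,200,000; Verity: ₹2,200,000; Elif: ₹2,200,000; Vikram: ₹3,300,000; Oskar: ₹3,300,000; Jovan: ₹2,200,000; Aoife: ₹2,200,000; Cormac: ₹2,200,000

Matthias takes three-eighths of ₹31,680,000 = ₹11,880,000. The remaining ₹19,800,000 passes to the descendants.
The descendants' portion (₹19,800,000) is divided into 3 shares of ₹6,600,000: Ruthie's ₹6,600,000 share passes to Ruthie's issue; Wendel's ₹6,600,000 share passes to Wendel's issue; Tariq's ₹6,600,000 share passes to Tariq's issue.
Ruthie's share (₹6,600,000) is divided into 3 shares of ₹2,200,000: Niko, Verity, and Elif each take ₹2,200,000.
Wendel's share (₹6,600,000) is divided into 2 shares of ₹3,300,000: Vikram and Oskar each take ₹3,300,000.
Tariq's share (₹6,600,000) is divided into 3 shares of ₹2,200,000: Jovan, Aoife, and Cormac each take ₹2,200,000.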